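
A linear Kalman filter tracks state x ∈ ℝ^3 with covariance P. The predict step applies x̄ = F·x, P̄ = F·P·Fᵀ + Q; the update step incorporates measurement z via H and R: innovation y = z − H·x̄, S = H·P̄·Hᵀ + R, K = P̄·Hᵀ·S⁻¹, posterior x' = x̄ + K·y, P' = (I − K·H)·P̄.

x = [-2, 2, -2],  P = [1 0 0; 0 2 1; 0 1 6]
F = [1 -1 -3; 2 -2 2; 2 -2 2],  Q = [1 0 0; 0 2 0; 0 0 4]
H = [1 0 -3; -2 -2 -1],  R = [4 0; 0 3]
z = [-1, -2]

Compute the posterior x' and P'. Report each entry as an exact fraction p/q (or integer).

x̄ = F·x = [2, -12, -12]
P̄ = F·P·Fᵀ + Q = [64 -26 -26; -26 30 28; -26 28 32]
y = z − H·x̄ = [-39, -34]
S = H·P̄·Hᵀ + R = [512 58; 58 211]
K = P̄·Hᵀ·S⁻¹ = [16431/52334 -8459/26167; -10561/52334 -3013/26167; -11827/52334 -2839/26167]
x' = x̄ + K·y = [39071/52334, -11245/52334, 26297/52334]
P' = (I − K·H)·P̄ = [85137/26167 -81161/26167 17425/26167; -81161/26167 95687/26167 -20013/26167; 17425/26167 -20013/26167 13693/26167]

x' = [39071/52334, -11245/52334, 26297/52334]
P' = [85137/26167 -81161/26167 17425/26167; -81161/26167 95687/26167 -20013/26167; 17425/26167 -20013/26167 13693/26167]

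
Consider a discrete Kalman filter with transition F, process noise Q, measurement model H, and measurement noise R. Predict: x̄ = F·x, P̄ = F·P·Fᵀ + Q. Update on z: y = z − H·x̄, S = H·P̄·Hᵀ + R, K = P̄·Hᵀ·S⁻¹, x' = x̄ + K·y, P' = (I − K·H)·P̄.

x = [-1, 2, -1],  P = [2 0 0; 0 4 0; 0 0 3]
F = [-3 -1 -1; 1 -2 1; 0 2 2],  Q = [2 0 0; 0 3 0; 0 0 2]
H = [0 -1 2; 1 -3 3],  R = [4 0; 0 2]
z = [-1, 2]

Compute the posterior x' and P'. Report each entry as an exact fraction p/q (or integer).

x' = [25235/16771, -26797/16771, -23330/16771]
P' = [180072/16771 60200/16771 4342/16771; 60200/16771 68660/16771 44924/16771; 4342/16771 44924/16771 42062/16771]

x̄ = F·x = [2, -6, 2]
P̄ = F·P·Fᵀ + Q = [27 -1 -14; -1 24 -10; -14 -10 30]
y = z − H·x̄ = [-11, -24]
S = H·P̄·Hᵀ + R = [188 315; 315 617]
K = P̄·Hᵀ·S⁻¹ = [-12879/16771 6249/16771; 5297/16771 -5504/16771; 9800/16771 -2122/16771]
x' = x̄ + K·y = [25235/16771, -26797/16771, -23330/16771]
P' = (I − K·H)·P̄ = [180072/16771 60200/16771 4342/16771; 60200/16771 68660/16771 44924/16771; 4342/16771 44924/16771 42062/16771]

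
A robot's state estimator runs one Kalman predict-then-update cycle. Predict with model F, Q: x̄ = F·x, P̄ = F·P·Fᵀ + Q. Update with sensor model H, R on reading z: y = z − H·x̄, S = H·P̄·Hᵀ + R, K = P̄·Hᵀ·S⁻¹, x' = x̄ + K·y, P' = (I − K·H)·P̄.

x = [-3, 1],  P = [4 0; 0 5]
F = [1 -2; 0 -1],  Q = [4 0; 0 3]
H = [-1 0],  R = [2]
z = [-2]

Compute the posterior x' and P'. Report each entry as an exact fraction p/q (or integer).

x' = [23/15, 4/3]
P' = [28/15 2/3; 2/3 14/3]

x̄ = F·x = [-5, -1]
P̄ = F·P·Fᵀ + Q = [28 10; 10 8]
y = z − H·x̄ = [-7]
S = H·P̄·Hᵀ + R = [30]
K = P̄·Hᵀ·S⁻¹ = [-14/15; -1/3]
x' = x̄ + K·y = [23/15, 4/3]
P' = (I − K·H)·P̄ = [28/15 2/3; 2/3 14/3]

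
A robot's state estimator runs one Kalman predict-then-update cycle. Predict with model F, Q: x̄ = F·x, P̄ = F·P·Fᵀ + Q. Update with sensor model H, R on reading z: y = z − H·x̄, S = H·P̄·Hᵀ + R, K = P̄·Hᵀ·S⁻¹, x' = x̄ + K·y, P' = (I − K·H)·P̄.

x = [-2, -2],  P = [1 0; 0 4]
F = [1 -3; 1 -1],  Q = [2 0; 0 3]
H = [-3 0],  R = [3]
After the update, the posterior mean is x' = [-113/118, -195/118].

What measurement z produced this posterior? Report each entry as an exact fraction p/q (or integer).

z = [3]

x̄ = F·x = [4, 0]
P̄ = F·P·Fᵀ + Q = [39 13; 13 8]
S = H·P̄·Hᵀ + R = [354]
K = P̄·Hᵀ·S⁻¹ = [-39/118; -13/118]
x' − x̄ = [-585/118, -195/118] = K·y
y = (KᵀK)⁻¹·Kᵀ·(x' − x̄) = [15]
z = y + H·x̄ = [15] + [-12] = [3]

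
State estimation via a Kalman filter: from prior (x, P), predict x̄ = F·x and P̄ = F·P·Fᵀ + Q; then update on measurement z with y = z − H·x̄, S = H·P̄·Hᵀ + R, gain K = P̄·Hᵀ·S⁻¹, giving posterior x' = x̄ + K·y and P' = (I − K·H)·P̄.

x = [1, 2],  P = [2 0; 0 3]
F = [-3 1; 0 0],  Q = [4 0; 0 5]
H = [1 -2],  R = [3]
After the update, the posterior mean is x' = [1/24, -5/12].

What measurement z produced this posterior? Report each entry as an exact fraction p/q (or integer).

z = [1]

x̄ = F·x = [-1, 0]
P̄ = F·P·Fᵀ + Q = [25 0; 0 5]
S = H·P̄·Hᵀ + R = [48]
K = P̄·Hᵀ·S⁻¹ = [25/48; -5/24]
x' − x̄ = [25/24, -5/12] = K·y
y = (KᵀK)⁻¹·Kᵀ·(x' − x̄) = [2]
z = y + H·x̄ = [2] + [-1] = [1]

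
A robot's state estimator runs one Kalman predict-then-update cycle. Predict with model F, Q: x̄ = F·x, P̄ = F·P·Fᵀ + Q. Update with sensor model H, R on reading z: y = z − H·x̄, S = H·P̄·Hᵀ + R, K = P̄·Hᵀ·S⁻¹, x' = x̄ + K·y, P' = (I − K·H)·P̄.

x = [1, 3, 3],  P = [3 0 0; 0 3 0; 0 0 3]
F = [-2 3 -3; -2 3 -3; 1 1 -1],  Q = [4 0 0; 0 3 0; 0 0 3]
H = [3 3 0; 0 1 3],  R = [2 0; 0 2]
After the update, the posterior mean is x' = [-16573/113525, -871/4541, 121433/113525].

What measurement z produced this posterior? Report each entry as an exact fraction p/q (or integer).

z = [-1, 3]

x̄ = F·x = [-2, -2, 1]
P̄ = F·P·Fᵀ + Q = [70 66 12; 66 69 12; 12 12 12]
S = H·P̄·Hᵀ + R = [2441 621; 621 251]
K = P̄·Hᵀ·S⁻¹ = [19533/113525 -2193/113525; 729/4541 96/4541; -5868/113525 36228/113525]
x' − x̄ = [210477/113525, 8211/4541, 7908/113525] = K·y
y = (KᵀK)⁻¹·Kᵀ·(x' − x̄) = [11, 2]
z = y + H·x̄ = [11, 2] + [-12, 1] = [-1, 3]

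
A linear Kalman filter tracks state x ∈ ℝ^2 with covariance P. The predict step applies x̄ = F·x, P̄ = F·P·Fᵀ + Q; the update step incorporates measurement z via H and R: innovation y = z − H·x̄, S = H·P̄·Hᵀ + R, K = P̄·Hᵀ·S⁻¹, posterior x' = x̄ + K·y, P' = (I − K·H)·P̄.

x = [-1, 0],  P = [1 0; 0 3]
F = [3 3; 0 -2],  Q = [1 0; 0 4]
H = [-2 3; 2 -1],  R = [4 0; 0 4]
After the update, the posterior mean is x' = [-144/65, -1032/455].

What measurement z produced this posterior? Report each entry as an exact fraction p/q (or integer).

z = [-3, -3]

x̄ = F·x = [-3, 0]
P̄ = F·P·Fᵀ + Q = [37 -18; -18 16]
S = H·P̄·Hᵀ + R = [512 -340; -340 240]
K = P̄·Hᵀ·S⁻¹ = [1/13 32/65; 31/91 121/455]
x' − x̄ = [51/65, -1032/455] = K·y
y = (KᵀK)⁻¹·Kᵀ·(x' − x̄) = [-9, 3]
z = y + H·x̄ = [-9, 3] + [6, -6] = [-3, -3]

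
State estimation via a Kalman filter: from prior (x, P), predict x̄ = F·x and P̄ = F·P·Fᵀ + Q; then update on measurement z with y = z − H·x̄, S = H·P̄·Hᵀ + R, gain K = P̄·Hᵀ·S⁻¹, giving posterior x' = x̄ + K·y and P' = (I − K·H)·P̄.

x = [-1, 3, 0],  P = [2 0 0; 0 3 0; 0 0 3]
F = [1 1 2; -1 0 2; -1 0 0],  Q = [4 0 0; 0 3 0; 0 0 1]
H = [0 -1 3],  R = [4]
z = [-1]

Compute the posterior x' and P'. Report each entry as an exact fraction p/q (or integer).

x' = [10/3, 23/12, 5/12]
P' = [125/9 46/9 10/9; 46/9 491/36 149/36; 10/9 149/36 59/36]

x̄ = F·x = [2, 1, 1]
P̄ = F·P·Fᵀ + Q = [21 10 -2; 10 17 2; -2 2 3]
y = z − H·x̄ = [-3]
S = H·P̄·Hᵀ + R = [36]
K = P̄·Hᵀ·S⁻¹ = [-4/9; -11/36; 7/36]
x' = x̄ + K·y = [10/3, 23/12, 5/12]
P' = (I − K·H)·P̄ = [125/9 46/9 10/9; 46/9 491/36 149/36; 10/9 149/36 59/36]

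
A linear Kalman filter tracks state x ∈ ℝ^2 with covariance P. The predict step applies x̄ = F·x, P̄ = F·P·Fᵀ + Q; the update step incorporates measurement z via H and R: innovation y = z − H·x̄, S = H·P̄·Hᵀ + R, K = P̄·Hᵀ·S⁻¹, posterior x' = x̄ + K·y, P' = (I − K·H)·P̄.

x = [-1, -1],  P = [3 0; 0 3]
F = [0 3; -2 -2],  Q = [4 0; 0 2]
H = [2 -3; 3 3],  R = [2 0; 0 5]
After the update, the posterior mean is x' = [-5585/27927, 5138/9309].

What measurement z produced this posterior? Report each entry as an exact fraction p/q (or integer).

z = [-2, 1]

x̄ = F·x = [-3, 4]
P̄ = F·P·Fᵀ + Q = [31 -18; -18 26]
S = H·P̄·Hᵀ + R = [576 6; 6 194]
K = P̄·Hᵀ·S⁻¹ = [11135/55854 1814/9309; -1855/9309 403/3103]
x' − x̄ = [78196/27927, -32098/9309] = K·y
y = (KᵀK)⁻¹·Kᵀ·(x' − x̄) = [16, -2]
z = y + H·x̄ = [16, -2] + [-18, 3] = [-2, 1]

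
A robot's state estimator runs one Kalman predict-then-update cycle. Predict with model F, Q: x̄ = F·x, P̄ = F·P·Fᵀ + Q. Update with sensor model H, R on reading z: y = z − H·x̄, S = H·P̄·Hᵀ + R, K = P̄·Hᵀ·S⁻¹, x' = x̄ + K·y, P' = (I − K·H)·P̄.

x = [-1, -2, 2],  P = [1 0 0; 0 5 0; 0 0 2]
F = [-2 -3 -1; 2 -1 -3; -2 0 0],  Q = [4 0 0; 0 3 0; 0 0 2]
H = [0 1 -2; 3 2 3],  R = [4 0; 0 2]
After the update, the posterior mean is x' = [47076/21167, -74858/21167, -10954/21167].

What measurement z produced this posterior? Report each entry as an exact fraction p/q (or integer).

x̄ = F·x = [6, -6, 2]
P̄ = F·P·Fᵀ + Q = [55 17 4; 17 30 -4; 4 -4 6]
S = H·P̄·Hᵀ + R = [74 55; 55 899]
K = P̄·Hᵀ·S⁻¹ = [-3514/63501 15119/63501; 28717/63501 5236/63501; -5198/21167 836/21167]
x' − x̄ = [-79926/21167, 52144/21167, -53288/21167] = K·y
y = (KᵀK)⁻¹·Kᵀ·(x' − x̄) = [8, -14]
z = y + H·x̄ = [8, -14] + [-10, 12] = [-2, -2]

z = [-2, -2]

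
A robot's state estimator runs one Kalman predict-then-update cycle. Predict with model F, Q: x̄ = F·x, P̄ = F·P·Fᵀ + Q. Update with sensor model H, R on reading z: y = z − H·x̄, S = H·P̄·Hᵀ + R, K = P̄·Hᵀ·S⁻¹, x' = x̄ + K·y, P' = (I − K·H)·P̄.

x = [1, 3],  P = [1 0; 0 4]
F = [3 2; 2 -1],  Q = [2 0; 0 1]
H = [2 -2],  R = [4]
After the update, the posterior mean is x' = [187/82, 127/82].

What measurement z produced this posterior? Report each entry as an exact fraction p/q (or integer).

x̄ = F·x = [9, -1]
P̄ = F·P·Fᵀ + Q = [27 -2; -2 9]
S = H·P̄·Hᵀ + R = [164]
K = P̄·Hᵀ·S⁻¹ = [29/82; -11/82]
x' − x̄ = [-551/82, 209/82] = K·y
y = (KᵀK)⁻¹·Kᵀ·(x' − x̄) = [-19]
z = y + H·x̄ = [-19] + [20] = [1]

z = [1]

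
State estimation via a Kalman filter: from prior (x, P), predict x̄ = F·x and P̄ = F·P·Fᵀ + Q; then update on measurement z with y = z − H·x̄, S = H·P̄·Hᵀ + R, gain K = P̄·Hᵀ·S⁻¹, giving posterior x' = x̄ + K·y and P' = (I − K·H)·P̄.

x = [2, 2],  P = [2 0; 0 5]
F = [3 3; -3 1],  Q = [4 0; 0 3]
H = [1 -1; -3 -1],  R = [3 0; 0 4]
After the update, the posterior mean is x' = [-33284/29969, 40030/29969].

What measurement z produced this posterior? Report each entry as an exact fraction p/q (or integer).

x̄ = F·x = [12, -4]
P̄ = F·P·Fᵀ + Q = [67 -3; -3 26]
S = H·P̄·Hᵀ + R = [102 -181; -181 615]
K = P̄·Hᵀ·S⁻¹ = [7212/29969 -7526/29969; -20912/29969 -6983/29969]
x' − x̄ = [-392912/29969, 159906/29969] = K·y
y = (KᵀK)⁻¹·Kᵀ·(x' − x̄) = [-19, 34]
z = y + H·x̄ = [-19, 34] + [16, -32] = [-3, 2]

z = [-3, 2]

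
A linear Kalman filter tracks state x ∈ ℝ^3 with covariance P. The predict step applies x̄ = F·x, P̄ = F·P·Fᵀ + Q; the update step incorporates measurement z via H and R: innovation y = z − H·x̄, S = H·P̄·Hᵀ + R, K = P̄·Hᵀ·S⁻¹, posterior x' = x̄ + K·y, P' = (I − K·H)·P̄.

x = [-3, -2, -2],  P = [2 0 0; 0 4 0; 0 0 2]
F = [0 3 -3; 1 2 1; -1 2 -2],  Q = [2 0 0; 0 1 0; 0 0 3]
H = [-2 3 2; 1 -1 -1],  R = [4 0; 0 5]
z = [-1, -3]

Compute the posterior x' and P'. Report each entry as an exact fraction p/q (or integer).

x' = [-4/9, -32/9, 235/54]
P' = [2756/57 640/57 5528/171; 640/57 302/57 709/171; 5528/171 709/171 27229/1026]

x̄ = F·x = [0, -9, 3]
P̄ = F·P·Fᵀ + Q = [56 18 36; 18 21 10; 36 10 29]
y = z − H·x̄ = [20, -9]
S = H·P̄·Hᵀ + R = [149 -49; -49 23]
K = P̄·Hᵀ·S⁻¹ = [70/171 164/171; 74/171 61/171; 221/1026 337/1026]
x' = x̄ + K·y = [-4/9, -32/9, 235/54]
P' = (I − K·H)·P̄ = [2756/57 640/57 5528/171; 640/57 302/57 709/171; 5528/171 709/171 27229/1026]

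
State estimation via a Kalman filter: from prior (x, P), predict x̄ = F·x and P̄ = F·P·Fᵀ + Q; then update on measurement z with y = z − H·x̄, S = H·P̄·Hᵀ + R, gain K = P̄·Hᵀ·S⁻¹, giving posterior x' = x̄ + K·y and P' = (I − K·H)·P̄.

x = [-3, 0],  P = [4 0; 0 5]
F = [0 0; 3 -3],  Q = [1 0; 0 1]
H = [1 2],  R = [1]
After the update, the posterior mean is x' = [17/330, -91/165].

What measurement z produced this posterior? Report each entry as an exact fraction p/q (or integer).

x̄ = F·x = [0, -9]
P̄ = F·P·Fᵀ + Q = [1 0; 0 82]
S = H·P̄·Hᵀ + R = [330]
K = P̄·Hᵀ·S⁻¹ = [1/330; 82/165]
x' − x̄ = [17/330, 1394/165] = K·y
y = (KᵀK)⁻¹·Kᵀ·(x' − x̄) = [17]
z = y + H·x̄ = [17] + [-18] = [-1]

z = [-1]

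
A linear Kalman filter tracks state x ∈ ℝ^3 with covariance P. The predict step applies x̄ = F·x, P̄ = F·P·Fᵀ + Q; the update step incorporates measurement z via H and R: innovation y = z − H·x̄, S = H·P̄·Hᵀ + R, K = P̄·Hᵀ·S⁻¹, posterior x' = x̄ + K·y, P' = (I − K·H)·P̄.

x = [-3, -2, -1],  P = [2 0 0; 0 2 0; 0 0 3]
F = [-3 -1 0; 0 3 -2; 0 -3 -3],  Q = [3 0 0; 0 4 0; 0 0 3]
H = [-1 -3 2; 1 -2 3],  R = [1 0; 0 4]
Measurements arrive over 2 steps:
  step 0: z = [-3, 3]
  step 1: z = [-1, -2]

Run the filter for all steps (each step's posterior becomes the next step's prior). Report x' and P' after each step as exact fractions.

step 0: x' = [63342/11807, -176716/82649, -170229/82649], P' = [131296/11807 -124712/11807 -122868/11807; -124712/11807 907226/82649 910260/82649; -122868/11807 910260/82649 929652/82649]
step 1: x' = [-64403250550/20997145831, 48500379790/20997145831, 32938576608/20997145831], P' = [69230614963/20997145831 -54418631102/20997145831 -51378241113/20997145831; -54418631102/20997145831 59281612242/20997145831 60094761462/20997145831; -51378241113/20997145831 60094761462/20997145831 65016013071/20997145831]

step 0: x̄ = F·x = [11, -4, 9]
step 0: P̄ = F·P·Fᵀ + Q = [23 -6 6; -6 34 0; 6 0 48]
step 0: y = z − H·x̄ = [-22, -43]
step 0: S = H·P̄·Hᵀ + R = [462 469; 469 655]
step 0: K = P̄·Hᵀ·S⁻¹ = [-2896/11807 3029/11807; -28174/82649 1548/11807; -11400/82649 3870/11807]
step 0: x' = x̄ + K·y = [63342/11807, -176716/82649, -170229/82649]
step 0: P' = (I − K·H)·P̄ = [131296/11807 -124712/11807 -122868/11807; -124712/11807 907226/82649 910260/82649; -122868/11807 910260/82649 929652/82649]
step 1: x̄ = F·x = [-1153466/82649, -189690/82649, 1040835/82649]
step 1: P̄ = F·P·Fᵀ + Q = [4188917/82649 1795242/82649 -10145082/82649; 1795242/82649 1291118/82649 -5317902/82649; -10145082/82649 -5317902/82649 33164529/82649]
step 1: y = z − H·x̄ = [-555265/11807, -2513717/82649]
step 1: S = H·P̄·Hᵀ + R = [37673764/11807 40003933/11807; 40003933/11807 303928110/82649]
step 1: K = P̄·Hᵀ·S⁻¹ = [-8731203883/20997145831 5983288457/20997145831; -3236682700/20997145831 1825607200/20997145831; 1125982869/20997145831 5870068794/20997145831]
step 1: x' = x̄ + K·y = [-64403250550/20997145831, 48500379790/20997145831, 32938576608/20997145831]
step 1: P' = (I − K·H)·P̄ = [69230614963/20997145831 -54418631102/20997145831 -51378241113/20997145831; -54418631102/20997145831 59281612242/20997145831 60094761462/20997145831; -51378241113/20997145831 60094761462/20997145831 65016013071/20997145831]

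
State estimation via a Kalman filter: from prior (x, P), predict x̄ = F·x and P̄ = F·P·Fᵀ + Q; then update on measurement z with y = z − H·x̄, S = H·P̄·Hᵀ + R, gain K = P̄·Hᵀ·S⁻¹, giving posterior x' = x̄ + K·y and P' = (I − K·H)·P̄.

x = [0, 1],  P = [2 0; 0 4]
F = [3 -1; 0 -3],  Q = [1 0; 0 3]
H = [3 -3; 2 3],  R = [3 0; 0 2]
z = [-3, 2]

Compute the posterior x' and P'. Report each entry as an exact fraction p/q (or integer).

x̄ = F·x = [-1, -3]
P̄ = F·P·Fᵀ + Q = [23 12; 12 39]
y = z − H·x̄ = [-9, 13]
S = H·P̄·Hᵀ + R = [345 -177; -177 589]
K = P̄·Hᵀ·S⁻¹ = [11317/57292 11377/57292; -1896/14323 2859/14323]
x' = x̄ + K·y = [-2811/14323, 11262/14323]
P' = (I − K·H)·P̄ = [11341/57292 6/14323; 6/14323 1902/14323]

x' = [-2811/14323, 11262/14323]
P' = [11341/57292 6/14323; 6/14323 1902/14323]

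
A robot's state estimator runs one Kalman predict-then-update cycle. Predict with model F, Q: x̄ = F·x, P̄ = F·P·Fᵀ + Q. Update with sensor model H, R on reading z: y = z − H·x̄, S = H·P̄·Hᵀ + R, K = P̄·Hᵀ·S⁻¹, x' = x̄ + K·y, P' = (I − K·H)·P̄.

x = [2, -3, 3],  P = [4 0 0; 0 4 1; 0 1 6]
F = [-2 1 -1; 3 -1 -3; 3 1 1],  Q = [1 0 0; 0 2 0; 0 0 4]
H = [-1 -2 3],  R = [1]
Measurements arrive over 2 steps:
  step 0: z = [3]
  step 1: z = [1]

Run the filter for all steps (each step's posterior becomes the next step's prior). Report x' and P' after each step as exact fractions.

step 0: x̄ = F·x = [-10, 0, 6]
step 0: P̄ = F·P·Fᵀ + Q = [25 -12 -26; -12 102 10; -26 10 52]
step 0: y = z − H·x̄ = [-25]
step 0: S = H·P̄·Hᵀ + R = [890]
step 0: K = P̄·Hᵀ·S⁻¹ = [-79/890; -81/445; 81/445]
step 0: x' = x̄ + K·y = [-1385/178, 405/89, 129/89]
step 0: P' = (I − K·H)·P̄ = [16009/890 -11739/445 -5171/445; -11739/445 32268/445 17572/445; -5171/445 17572/445 10018/445]
step 1: x̄ = F·x = [1661/89, -5739/178, -3087/178]
step 1: P̄ = F·P·Fᵀ + Q = [65877/445 -159593/445 -11661/445; -159593/445 928609/890 -59087/890; -11661/445 -59087/890 99581/890]
step 1: y = z − H·x̄ = [1283/178]
step 1: S = H·P̄·Hᵀ + R = [4315541/890]
step 1: K = P̄·Hᵀ·S⁻¹ = [436652/4315541; -1715293/4315541; 440239/4315541]
step 1: x' = x̄ + K·y = [83687931/4315541, -151503431/4315541, -71669935/4315541]
step 1: P' = (I − K·H)·P̄ = [424634629/4315541 -706150731/4315541 -329076727/4315541; -706150731/4315541 1196876558/4315541 561962364/4315541; -329076727/4315541 561962364/4315541 265096080/4315541]

step 0: x' = [-1385/178, 405/89, 129/89], P' = [16009/890 -11739/445 -5171/445; -11739/445 32268/445 17572/445; -5171/445 17572/445 10018/445]
step 1: x' = [83687931/4315541, -151503431/4315541, -71669935/4315541], P' = [424634629/4315541 -706150731/4315541 -329076727/4315541; -706150731/4315541 1196876558/4315541 561962364/4315541; -329076727/4315541 561962364/4315541 265096080/4315541]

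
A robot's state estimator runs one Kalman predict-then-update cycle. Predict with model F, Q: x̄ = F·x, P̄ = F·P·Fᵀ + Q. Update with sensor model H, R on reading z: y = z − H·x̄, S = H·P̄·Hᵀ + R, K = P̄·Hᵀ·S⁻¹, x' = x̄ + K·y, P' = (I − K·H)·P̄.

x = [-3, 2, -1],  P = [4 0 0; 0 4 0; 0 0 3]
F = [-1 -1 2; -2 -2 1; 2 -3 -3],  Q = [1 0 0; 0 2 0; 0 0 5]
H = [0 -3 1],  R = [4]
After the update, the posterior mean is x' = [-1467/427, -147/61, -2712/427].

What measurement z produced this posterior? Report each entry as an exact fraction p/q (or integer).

z = [1]

x̄ = F·x = [-1, 1, -9]
P̄ = F·P·Fᵀ + Q = [21 22 -14; 22 37 -1; -14 -1 84]
S = H·P̄·Hᵀ + R = [427]
K = P̄·Hᵀ·S⁻¹ = [-80/427; -16/61; 87/427]
x' − x̄ = [-1040/427, -208/61, 1131/427] = K·y
y = (KᵀK)⁻¹·Kᵀ·(x' − x̄) = [13]
z = y + H·x̄ = [13] + [-12] = [1]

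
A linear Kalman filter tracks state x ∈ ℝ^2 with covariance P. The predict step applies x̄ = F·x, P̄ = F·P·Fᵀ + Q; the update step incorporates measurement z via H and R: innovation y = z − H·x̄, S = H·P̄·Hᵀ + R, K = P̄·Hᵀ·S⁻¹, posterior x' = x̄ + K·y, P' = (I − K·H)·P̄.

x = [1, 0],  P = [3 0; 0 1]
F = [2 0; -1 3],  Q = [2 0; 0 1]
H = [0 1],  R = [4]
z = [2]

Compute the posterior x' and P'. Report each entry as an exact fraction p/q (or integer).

x̄ = F·x = [2, -1]
P̄ = F·P·Fᵀ + Q = [14 -6; -6 13]
y = z − H·x̄ = [3]
S = H·P̄·Hᵀ + R = [17]
K = P̄·Hᵀ·S⁻¹ = [-6/17; 13/17]
x' = x̄ + K·y = [16/17, 22/17]
P' = (I − K·H)·P̄ = [202/17 -24/17; -24/17 52/17]

x' = [16/17, 22/17]
P' = [202/17 -24/17; -24/17 52/17]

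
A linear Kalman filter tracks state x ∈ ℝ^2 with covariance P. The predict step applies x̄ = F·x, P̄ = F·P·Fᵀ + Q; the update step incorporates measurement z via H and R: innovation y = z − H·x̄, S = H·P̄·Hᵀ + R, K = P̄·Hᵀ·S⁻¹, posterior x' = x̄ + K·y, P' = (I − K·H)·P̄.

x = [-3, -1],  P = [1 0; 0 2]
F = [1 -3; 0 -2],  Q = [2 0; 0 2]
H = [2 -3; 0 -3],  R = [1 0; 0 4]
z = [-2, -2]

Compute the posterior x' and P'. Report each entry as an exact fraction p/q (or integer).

x̄ = F·x = [0, 2]
P̄ = F·P·Fᵀ + Q = [21 12; 12 10]
y = z − H·x̄ = [4, 4]
S = H·P̄·Hᵀ + R = [31 18; 18 94]
K = P̄·Hᵀ·S⁻¹ = [606/1295 -612/1295; -12/1295 -411/1295]
x' = x̄ + K·y = [-24/1295, 898/1295]
P' = (I − K·H)·P̄ = [1527/1295 816/1295; 816/1295 548/1295]

x' = [-24/1295, 898/1295]
P' = [1527/1295 816/1295; 816/1295 548/1295]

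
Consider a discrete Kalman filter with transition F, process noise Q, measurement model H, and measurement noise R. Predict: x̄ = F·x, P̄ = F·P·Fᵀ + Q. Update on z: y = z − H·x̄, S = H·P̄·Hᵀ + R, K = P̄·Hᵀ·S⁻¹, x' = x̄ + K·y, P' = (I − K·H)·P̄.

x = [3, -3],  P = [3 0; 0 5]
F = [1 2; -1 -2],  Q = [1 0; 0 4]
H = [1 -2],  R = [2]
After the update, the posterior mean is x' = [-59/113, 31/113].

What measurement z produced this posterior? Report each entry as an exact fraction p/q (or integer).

z = [-1]

x̄ = F·x = [-3, 3]
P̄ = F·P·Fᵀ + Q = [24 -23; -23 27]
S = H·P̄·Hᵀ + R = [226]
K = P̄·Hᵀ·S⁻¹ = [35/113; -77/226]
x' − x̄ = [280/113, -308/113] = K·y
y = (KᵀK)⁻¹·Kᵀ·(x' − x̄) = [8]
z = y + H·x̄ = [8] + [-9] = [-1]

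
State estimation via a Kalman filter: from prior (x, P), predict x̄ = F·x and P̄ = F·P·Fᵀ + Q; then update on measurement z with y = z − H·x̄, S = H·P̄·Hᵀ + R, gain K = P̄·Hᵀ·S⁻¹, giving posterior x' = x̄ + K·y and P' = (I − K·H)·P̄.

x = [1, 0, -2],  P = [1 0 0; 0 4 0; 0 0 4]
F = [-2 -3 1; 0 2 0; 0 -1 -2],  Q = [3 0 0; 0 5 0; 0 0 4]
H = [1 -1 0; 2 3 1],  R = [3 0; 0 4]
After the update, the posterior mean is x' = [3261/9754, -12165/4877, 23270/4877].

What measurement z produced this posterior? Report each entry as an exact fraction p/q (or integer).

x̄ = F·x = [-4, 0, 4]
P̄ = F·P·Fᵀ + Q = [47 -24 4; -24 21 -8; 4 -8 24]
S = H·P̄·Hᵀ + R = [119 19; 19 85]
K = P̄·Hᵀ·S⁻¹ = [5541/9754 1745/9754; -1979/4877 844/4877; 434/4877 362/4877]
x' − x̄ = [42277/9754, -12165/4877, 3762/4877] = K·y
y = (KᵀK)⁻¹·Kᵀ·(x' − x̄) = [7, 2]
z = y + H·x̄ = [7, 2] + [-4, -4] = [3, -2]

z = [3, -2]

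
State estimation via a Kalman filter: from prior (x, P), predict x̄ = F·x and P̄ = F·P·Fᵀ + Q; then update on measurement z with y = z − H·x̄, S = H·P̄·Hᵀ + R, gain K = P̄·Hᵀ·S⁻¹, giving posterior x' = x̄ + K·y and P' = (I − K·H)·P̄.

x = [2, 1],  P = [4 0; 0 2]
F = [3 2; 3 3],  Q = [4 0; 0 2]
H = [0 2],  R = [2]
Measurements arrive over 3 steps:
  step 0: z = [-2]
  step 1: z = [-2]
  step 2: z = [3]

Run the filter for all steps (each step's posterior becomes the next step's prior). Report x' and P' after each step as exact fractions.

step 0: x̄ = F·x = [8, 9]
step 0: P̄ = F·P·Fᵀ + Q = [48 48; 48 56]
step 0: y = z − H·x̄ = [-20]
step 0: S = H·P̄·Hᵀ + R = [226]
step 0: K = P̄·Hᵀ·S⁻¹ = [48/113; 56/113]
step 0: x' = x̄ + K·y = [-56/113, -103/113]
step 0: P' = (I − K·H)·P̄ = [816/113 48/113; 48/113 56/113]
step 1: x̄ = F·x = [-374/113, -477/113]
step 1: P̄ = F·P·Fᵀ + Q = [8596/113 8400/113; 8400/113 8938/113]
step 1: y = z − H·x̄ = [728/113]
step 1: S = H·P̄·Hᵀ + R = [35978/113]
step 1: K = P̄·Hᵀ·S⁻¹ = [8400/17989; 8938/17989]
step 1: x' = x̄ + K·y = [-5422/17989, -18353/17989]
step 1: P' = (I − K·H)·P̄ = [119588/17989 8400/17989; 8400/17989 8938/17989]
step 2: x̄ = F·x = [-52972/17989, -71325/17989]
step 2: P̄ = F·P·Fᵀ + Q = [1284800/17989 1255920/17989; 1255920/17989 1343912/17989]
step 2: y = z − H·x̄ = [196617/17989]
step 2: S = H·P̄·Hᵀ + R = [5411626/17989]
step 2: K = P̄·Hᵀ·S⁻¹ = [1255920/2705813; 1343912/2705813]
step 2: x' = x̄ + K·y = [5759236/2705813, 3960411/2705813]
step 2: P' = (I − K·H)·P̄ = [17886400/2705813 1255920/2705813; 1255920/2705813 1343912/2705813]

step 0: x' = [-56/113, -103/113], P' = [816/113 48/113; 48/113 56/113]
step 1: x' = [-5422/17989, -18353/17989], P' = [119588/17989 8400/17989; 8400/17989 8938/17989]
step 2: x' = [5759236/2705813, 3960411/2705813], P' = [17886400/2705813 1255920/2705813; 1255920/2705813 1343912/2705813]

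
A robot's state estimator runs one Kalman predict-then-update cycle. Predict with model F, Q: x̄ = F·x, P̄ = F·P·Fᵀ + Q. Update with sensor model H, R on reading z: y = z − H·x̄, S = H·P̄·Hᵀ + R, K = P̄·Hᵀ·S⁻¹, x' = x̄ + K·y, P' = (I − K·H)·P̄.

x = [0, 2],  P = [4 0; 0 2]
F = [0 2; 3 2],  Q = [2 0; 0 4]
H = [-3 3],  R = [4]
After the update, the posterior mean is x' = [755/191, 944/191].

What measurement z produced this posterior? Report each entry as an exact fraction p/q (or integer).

z = [3]

x̄ = F·x = [4, 4]
P̄ = F·P·Fᵀ + Q = [10 8; 8 48]
S = H·P̄·Hᵀ + R = [382]
K = P̄·Hᵀ·S⁻¹ = [-3/191; 60/191]
x' − x̄ = [-9/191, 180/191] = K·y
y = (KᵀK)⁻¹·Kᵀ·(x' − x̄) = [3]
z = y + H·x̄ = [3] + [0] = [3]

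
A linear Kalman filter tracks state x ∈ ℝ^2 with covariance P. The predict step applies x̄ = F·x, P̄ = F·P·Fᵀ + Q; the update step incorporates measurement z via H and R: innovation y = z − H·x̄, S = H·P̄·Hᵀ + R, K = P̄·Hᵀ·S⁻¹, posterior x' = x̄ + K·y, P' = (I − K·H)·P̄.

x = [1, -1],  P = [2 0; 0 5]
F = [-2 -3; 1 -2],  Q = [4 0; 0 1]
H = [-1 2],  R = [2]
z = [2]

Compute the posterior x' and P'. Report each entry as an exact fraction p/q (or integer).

x' = [62/47, 81/47]
P' = [2654/47 1322/47; 1322/47 681/47]

x̄ = F·x = [1, 3]
P̄ = F·P·Fᵀ + Q = [57 26; 26 23]
y = z − H·x̄ = [-3]
S = H·P̄·Hᵀ + R = [47]
K = P̄·Hᵀ·S⁻¹ = [-5/47; 20/47]
x' = x̄ + K·y = [62/47, 81/47]
P' = (I − K·H)·P̄ = [2654/47 1322/47; 1322/47 681/47]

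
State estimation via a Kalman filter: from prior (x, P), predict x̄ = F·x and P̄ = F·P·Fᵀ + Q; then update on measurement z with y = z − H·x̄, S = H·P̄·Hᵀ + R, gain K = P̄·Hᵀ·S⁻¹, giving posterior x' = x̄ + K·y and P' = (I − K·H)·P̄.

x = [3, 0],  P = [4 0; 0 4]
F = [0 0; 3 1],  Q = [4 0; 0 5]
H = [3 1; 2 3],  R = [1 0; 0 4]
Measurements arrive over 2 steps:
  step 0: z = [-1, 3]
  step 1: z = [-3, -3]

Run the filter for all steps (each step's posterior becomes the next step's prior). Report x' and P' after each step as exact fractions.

step 0: x̄ = F·x = [0, 9]
step 0: P̄ = F·P·Fᵀ + Q = [4 0; 0 45]
step 0: y = z − H·x̄ = [-10, -24]
step 0: S = H·P̄·Hᵀ + R = [82 159; 159 425]
step 0: K = P̄·Hᵀ·S⁻¹ = [3828/9569 -1252/9569; -2340/9569 3915/9569]
step 0: x' = x̄ + K·y = [-1176/1367, 2223/1367]
step 0: P' = (I − K·H)·P̄ = [2356/9569 -3240/9569; -3240/9569 7380/9569]
step 1: x̄ = F·x = [0, -1305/1367]
step 1: P̄ = F·P·Fᵀ + Q = [4 0; 0 56989/9569]
step 1: y = z − H·x̄ = [-2796/1367, -186/1367]
step 1: S = H·P̄·Hᵀ + R = [411042/9569 400623/9569; 400623/9569 704281/9569]
step 1: K = P̄·Hᵀ·S⁻¹ = [1748796/4493339 -506380/4493339; -2963428/13480017 1652681/4493339]
step 1: x' = x̄ + K·y = [-3508008/4493339, -2493995/4493339]
step 1: P' = (I − K·H)·P̄ = [1038844/4493339 -1367736/4493339; -1367736/4493339 9346196/13480017]

step 0: x' = [-1176/1367, 2223/1367], P' = [2356/9569 -3240/9569; -3240/9569 7380/9569]
step 1: x' = [-3508008/4493339, -2493995/4493339], P' = [1038844/4493339 -1367736/4493339; -1367736/4493339 9346196/13480017]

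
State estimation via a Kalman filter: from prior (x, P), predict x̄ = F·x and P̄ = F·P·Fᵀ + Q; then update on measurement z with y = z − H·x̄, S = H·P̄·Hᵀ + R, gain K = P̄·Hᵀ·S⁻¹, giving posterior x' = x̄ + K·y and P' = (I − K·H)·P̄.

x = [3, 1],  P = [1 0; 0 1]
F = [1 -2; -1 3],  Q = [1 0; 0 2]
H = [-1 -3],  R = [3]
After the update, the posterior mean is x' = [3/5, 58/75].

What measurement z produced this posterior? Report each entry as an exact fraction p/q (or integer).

z = [-3]

x̄ = F·x = [1, 0]
P̄ = F·P·Fᵀ + Q = [6 -7; -7 12]
S = H·P̄·Hᵀ + R = [75]
K = P̄·Hᵀ·S⁻¹ = [1/5; -29/75]
x' − x̄ = [-2/5, 58/75] = K·y
y = (KᵀK)⁻¹·Kᵀ·(x' − x̄) = [-2]
z = y + H·x̄ = [-2] + [-1] = [-3]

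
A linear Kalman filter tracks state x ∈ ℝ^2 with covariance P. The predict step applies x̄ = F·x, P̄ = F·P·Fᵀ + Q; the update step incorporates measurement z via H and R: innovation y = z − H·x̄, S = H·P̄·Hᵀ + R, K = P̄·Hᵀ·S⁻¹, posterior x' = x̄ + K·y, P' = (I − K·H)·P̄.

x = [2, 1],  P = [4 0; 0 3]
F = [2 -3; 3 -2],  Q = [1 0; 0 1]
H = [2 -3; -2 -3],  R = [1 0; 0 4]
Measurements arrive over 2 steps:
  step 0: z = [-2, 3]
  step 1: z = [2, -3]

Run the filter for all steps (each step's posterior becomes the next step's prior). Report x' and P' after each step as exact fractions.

step 0: x̄ = F·x = [1, 4]
step 0: P̄ = F·P·Fᵀ + Q = [44 42; 42 49]
step 0: y = z − H·x̄ = [8, 17]
step 0: S = H·P̄·Hᵀ + R = [114 265; 265 1125]
step 0: K = P̄·Hᵀ·S⁻¹ = [2792/11605 -14326/58025; -1932/11605 -9639/58025]
step 0: x' = x̄ + K·y = [-73837/58025, -9043/58025]
step 0: P' = (I − K·H)·P̄ = [17816/58025 7224/58025; 7224/58025 8036/58025]
step 1: x̄ = F·x = [-24109/11605, -8137/2321]
step 1: P̄ = F·P·Fᵀ + Q = [4597/2321 2448/2321; 2448/2321 6553/2321]
step 1: y = z − H·x̄ = [-50627/11605, -205088/11605]
step 1: S = H·P̄·Hᵀ + R = [50310/2321 40589/2321; 40589/2321 116025/2321]
step 1: K = P̄·Hᵀ·S⁻¹ = [381692/1805149 -390830/1805149; -308580/1805149 -274083/1805149]
step 1: x' = x̄ + K·y = [1491623/1805149, -693181/9025745]
step 1: P' = (I − K·H)·P̄ = [486253/1805149 196938/1805149; 196938/1805149 234152/1805149]

step 0: x' = [-73837/58025, -9043/58025], P' = [17816/58025 7224/58025; 7224/58025 8036/58025]
step 1: x' = [1491623/1805149, -693181/9025745], P' = [486253/1805149 196938/1805149; 196938/1805149 234152/1805149]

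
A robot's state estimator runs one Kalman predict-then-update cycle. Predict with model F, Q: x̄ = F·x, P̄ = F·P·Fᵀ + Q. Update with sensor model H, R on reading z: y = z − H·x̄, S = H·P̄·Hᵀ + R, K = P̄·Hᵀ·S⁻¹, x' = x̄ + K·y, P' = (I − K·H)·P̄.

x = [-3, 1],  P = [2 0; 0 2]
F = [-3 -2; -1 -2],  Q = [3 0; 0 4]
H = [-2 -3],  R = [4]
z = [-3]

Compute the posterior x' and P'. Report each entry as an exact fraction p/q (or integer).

x' = [749/207, -283/207]
P' = [1003/207 -602/207; -602/207 448/207]

x̄ = F·x = [7, 1]
P̄ = F·P·Fᵀ + Q = [29 14; 14 14]
y = z − H·x̄ = [14]
S = H·P̄·Hᵀ + R = [414]
K = P̄·Hᵀ·S⁻¹ = [-50/207; -35/207]
x' = x̄ + K·y = [749/207, -283/207]
P' = (I − K·H)·P̄ = [1003/207 -602/207; -602/207 448/207]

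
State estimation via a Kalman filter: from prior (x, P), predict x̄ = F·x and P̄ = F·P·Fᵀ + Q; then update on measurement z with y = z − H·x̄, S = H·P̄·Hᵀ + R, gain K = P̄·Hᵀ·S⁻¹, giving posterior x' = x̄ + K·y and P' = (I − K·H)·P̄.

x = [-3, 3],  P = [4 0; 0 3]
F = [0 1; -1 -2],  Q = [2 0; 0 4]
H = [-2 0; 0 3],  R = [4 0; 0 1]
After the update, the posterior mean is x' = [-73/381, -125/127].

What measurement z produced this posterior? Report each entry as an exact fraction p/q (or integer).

x̄ = F·x = [3, -3]
P̄ = F·P·Fᵀ + Q = [5 -6; -6 20]
S = H·P̄·Hᵀ + R = [24 36; 36 181]
K = P̄·Hᵀ·S⁻¹ = [-581/1524 -3/127; 1/254 42/127]
x' − x̄ = [-1216/381, 256/127] = K·y
y = (KᵀK)⁻¹·Kᵀ·(x' − x̄) = [8, 6]
z = y + H·x̄ = [8, 6] + [-6, -9] = [2, -3]

z = [2, -3]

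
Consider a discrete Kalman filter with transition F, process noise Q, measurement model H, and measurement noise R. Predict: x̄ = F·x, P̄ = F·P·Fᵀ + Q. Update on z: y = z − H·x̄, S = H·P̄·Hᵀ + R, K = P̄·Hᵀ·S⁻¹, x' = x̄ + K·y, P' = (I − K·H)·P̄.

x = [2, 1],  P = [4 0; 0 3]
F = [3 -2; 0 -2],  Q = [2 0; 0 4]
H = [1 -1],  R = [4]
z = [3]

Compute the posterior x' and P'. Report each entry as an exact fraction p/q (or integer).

x̄ = F·x = [4, -2]
P̄ = F·P·Fᵀ + Q = [50 12; 12 16]
y = z − H·x̄ = [-3]
S = H·P̄·Hᵀ + R = [46]
K = P̄·Hᵀ·S⁻¹ = [19/23; -2/23]
x' = x̄ + K·y = [35/23, -40/23]
P' = (I − K·H)·P̄ = [428/23 352/23; 352/23 360/23]

x' = [35/23, -40/23]
P' = [428/23 352/23; 352/23 360/23]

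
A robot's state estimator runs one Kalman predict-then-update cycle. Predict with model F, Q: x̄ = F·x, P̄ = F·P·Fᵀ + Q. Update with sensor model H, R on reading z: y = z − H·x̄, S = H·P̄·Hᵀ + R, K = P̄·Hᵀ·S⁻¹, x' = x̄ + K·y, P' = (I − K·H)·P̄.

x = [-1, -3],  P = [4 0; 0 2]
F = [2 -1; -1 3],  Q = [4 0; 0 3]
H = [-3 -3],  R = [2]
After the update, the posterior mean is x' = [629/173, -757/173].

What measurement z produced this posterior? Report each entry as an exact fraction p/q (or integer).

x̄ = F·x = [1, -8]
P̄ = F·P·Fᵀ + Q = [22 -14; -14 25]
S = H·P̄·Hᵀ + R = [173]
K = P̄·Hᵀ·S⁻¹ = [-24/173; -33/173]
x' − x̄ = [456/173, 627/173] = K·y
y = (KᵀK)⁻¹·Kᵀ·(x' − x̄) = [-19]
z = y + H·x̄ = [-19] + [21] = [2]

z = [2]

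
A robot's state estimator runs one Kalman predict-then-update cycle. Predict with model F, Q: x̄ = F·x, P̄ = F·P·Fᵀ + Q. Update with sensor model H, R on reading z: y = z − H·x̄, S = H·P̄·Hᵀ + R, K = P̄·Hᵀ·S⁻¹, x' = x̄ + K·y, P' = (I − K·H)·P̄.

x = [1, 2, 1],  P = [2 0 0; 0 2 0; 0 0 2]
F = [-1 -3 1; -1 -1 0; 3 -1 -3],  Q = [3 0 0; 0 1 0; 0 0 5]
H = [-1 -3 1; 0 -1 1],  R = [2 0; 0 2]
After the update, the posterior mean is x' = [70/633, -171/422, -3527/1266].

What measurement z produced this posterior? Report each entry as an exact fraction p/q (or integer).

x̄ = F·x = [-6, -3, -2]
P̄ = F·P·Fᵀ + Q = [25 8 -6; 8 5 -4; -6 -4 43]
S = H·P̄·Hᵀ + R = [199 88; 88 58]
K = P̄·Hᵀ·S⁻¹ = [-979/1899 1027/1899; -43/211 65/422; -299/1899 3985/3798]
x' − x̄ = [3868/633, 1095/422, -995/1266] = K·y
y = (KᵀK)⁻¹·Kᵀ·(x' − x̄) = [-15, -3]
z = y + H·x̄ = [-15, -3] + [13, 1] = [-2, -2]

z = [-2, -2]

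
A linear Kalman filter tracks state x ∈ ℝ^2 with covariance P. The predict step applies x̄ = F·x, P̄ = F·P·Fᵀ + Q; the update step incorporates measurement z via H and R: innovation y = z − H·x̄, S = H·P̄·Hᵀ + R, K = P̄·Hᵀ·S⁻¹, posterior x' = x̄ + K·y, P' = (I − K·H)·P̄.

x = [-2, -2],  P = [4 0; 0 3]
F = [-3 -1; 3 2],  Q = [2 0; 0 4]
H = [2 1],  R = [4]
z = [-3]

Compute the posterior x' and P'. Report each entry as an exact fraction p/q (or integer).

x̄ = F·x = [8, -10]
P̄ = F·P·Fᵀ + Q = [41 -42; -42 52]
y = z − H·x̄ = [-9]
S = H·P̄·Hᵀ + R = [52]
K = P̄·Hᵀ·S⁻¹ = [10/13; -8/13]
x' = x̄ + K·y = [14/13, -58/13]
P' = (I − K·H)·P̄ = [133/13 -226/13; -226/13 420/13]

x' = [14/13, -58/13]
P' = [133/13 -226/13; -226/13 420/13]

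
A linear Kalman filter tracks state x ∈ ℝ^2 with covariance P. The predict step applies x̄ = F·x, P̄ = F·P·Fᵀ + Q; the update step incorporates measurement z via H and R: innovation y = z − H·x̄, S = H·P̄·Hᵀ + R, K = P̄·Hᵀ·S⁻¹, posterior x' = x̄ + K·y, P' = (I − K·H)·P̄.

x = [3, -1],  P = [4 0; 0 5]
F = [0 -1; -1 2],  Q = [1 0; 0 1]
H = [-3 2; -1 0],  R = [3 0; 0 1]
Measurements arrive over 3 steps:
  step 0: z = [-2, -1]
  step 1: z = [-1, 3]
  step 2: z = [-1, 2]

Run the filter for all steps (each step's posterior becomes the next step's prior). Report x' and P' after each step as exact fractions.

step 0: x' = [7/45, -1], P' = [218/495 6/11; 6/11 15/11]
step 1: x' = [-7129/7207, -81821/50449], P' = [2306/7207 2244/7207; 2244/7207 44895/50449]
step 2: x' = [-613863/1289549, -1389753/1289549], P' = [412288/1289549 401334/1289549; 401334/1289549 1134171/1289549]

step 0: x̄ = F·x = [1, -5]
step 0: P̄ = F·P·Fᵀ + Q = [6 -10; -10 25]
step 0: y = z − H·x̄ = [11, 0]
step 0: S = H·P̄·Hᵀ + R = [277 38; 38 7]
step 0: K = P̄·Hᵀ·S⁻¹ = [-38/495 -218/495; 4/11 -6/11]
step 0: x' = x̄ + K·y = [7/45, -1]
step 0: P' = (I − K·H)·P̄ = [218/495 6/11; 6/11 15/11]
step 1: x̄ = F·x = [1, -97/45]
step 1: P̄ = F·P·Fᵀ + Q = [26/11 -24/11; -24/11 2333/495]
step 1: y = z − H·x̄ = [284/45, 4]
step 1: S = H·P̄·Hᵀ + R = [34307/495 126/11; 126/11 37/11]
step 1: K = P̄·Hᵀ·S⁻¹ = [-810/7207 -2306/7207; 14222/50449 -2244/7207]
step 1: x' = x̄ + K·y = [-7129/7207, -81821/50449]
step 1: P' = (I − K·H)·P̄ = [2306/7207 2244/7207; 2244/7207 44895/50449]
step 2: x̄ = F·x = [81821/50449, -113739/50449]
step 2: P̄ = F·P·Fᵀ + Q = [95344/50449 -74082/50449; -74082/50449 183339/50449]
step 2: y = z − H·x̄ = [60356/7207, 182719/50449]
step 2: S = H·P̄·Hᵀ + R = [375969/7207 62028/7207; 62028/7207 145793/50449]
step 2: K = P̄·Hᵀ·S⁻¹ = [-144732/1289549 -412288/1289549; 354780/1289549 -401334/1289549]
step 2: x' = x̄ + K·y = [-613863/1289549, -1389753/1289549]
step 2: P' = (I − K·H)·P̄ = [412288/1289549 401334/1289549; 401334/1289549 1134171/1289549]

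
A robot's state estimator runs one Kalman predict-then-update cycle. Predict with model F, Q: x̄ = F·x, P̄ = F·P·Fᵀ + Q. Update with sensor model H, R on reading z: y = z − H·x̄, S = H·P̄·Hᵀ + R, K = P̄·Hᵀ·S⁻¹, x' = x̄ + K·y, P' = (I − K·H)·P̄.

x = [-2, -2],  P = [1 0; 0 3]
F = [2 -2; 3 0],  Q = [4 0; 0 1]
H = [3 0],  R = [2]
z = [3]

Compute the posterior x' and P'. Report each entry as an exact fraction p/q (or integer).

x' = [90/91, -519/91]
P' = [20/91 6/91; 6/91 748/91]

x̄ = F·x = [0, -6]
P̄ = F·P·Fᵀ + Q = [20 6; 6 10]
y = z − H·x̄ = [3]
S = H·P̄·Hᵀ + R = [182]
K = P̄·Hᵀ·S⁻¹ = [30/91; 9/91]
x' = x̄ + K·y = [90/91, -519/91]
P' = (I − K·H)·P̄ = [20/91 6/91; 6/91 748/91]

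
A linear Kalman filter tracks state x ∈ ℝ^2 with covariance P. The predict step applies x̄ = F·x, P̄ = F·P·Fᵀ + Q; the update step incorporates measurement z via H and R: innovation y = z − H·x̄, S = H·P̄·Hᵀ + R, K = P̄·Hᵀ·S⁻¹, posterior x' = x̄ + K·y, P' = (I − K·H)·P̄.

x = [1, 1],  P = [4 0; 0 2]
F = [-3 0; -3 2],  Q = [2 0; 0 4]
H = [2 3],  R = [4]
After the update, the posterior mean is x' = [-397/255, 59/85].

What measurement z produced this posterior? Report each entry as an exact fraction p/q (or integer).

z = [-1]

x̄ = F·x = [-3, -1]
P̄ = F·P·Fᵀ + Q = [38 36; 36 48]
S = H·P̄·Hᵀ + R = [1020]
K = P̄·Hᵀ·S⁻¹ = [46/255; 18/85]
x' − x̄ = [368/255, 144/85] = K·y
y = (KᵀK)⁻¹·Kᵀ·(x' − x̄) = [8]
z = y + H·x̄ = [8] + [-9] = [-1]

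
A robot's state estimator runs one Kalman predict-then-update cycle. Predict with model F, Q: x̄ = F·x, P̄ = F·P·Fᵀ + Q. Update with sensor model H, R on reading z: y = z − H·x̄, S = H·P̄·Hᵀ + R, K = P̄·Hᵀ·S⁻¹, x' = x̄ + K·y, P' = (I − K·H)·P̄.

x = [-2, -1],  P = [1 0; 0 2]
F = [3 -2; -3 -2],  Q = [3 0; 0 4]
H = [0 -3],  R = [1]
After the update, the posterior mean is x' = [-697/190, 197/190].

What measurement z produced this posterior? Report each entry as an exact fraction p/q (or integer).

x̄ = F·x = [-4, 8]
P̄ = F·P·Fᵀ + Q = [20 -1; -1 21]
S = H·P̄·Hᵀ + R = [190]
K = P̄·Hᵀ·S⁻¹ = [3/190; -63/190]
x' − x̄ = [63/190, -1323/190] = K·y
y = (KᵀK)⁻¹·Kᵀ·(x' − x̄) = [21]
z = y + H·x̄ = [21] + [-24] = [-3]

z = [-3]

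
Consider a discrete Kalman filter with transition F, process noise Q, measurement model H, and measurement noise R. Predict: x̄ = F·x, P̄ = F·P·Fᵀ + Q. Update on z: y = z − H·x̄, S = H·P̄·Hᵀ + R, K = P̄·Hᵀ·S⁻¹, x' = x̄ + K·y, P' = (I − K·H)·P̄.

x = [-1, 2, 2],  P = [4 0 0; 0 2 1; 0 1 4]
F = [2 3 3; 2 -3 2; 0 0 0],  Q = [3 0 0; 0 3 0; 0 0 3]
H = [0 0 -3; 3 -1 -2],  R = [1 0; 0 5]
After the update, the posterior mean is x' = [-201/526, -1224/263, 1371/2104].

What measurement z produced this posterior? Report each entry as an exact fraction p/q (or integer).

x̄ = F·x = [10, -4, 0]
P̄ = F·P·Fᵀ + Q = [91 19 0; 19 41 0; 0 0 3]
S = H·P̄·Hᵀ + R = [28 18; 18 763]
K = P̄·Hᵀ·S⁻¹ = [-1143/5260 889/2630; -18/1315 28/1315; -6759/21040 -3/10520]
x' − x̄ = [-5461/526, -172/263, 1371/2104] = K·y
y = (KᵀK)⁻¹·Kᵀ·(x' − x̄) = [-2, -32]
z = y + H·x̄ = [-2, -32] + [0, 34] = [-2, 2]

z = [-2, 2]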